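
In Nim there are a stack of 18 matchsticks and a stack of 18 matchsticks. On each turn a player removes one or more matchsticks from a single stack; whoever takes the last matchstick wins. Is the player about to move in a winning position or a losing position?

Losing position

Nim-sum: 18 ⊕ 18 = 0.
The nim-sum is 0, so this is a P-position: the player to move is in a losing position under optimal play.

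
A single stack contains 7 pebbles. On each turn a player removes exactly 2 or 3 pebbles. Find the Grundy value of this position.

1

Compute g(0), g(1), … for moves {2, 3}:
k:     0  1  2  3  4  5  6  7
g(k):  0  0  1  1  2  0  0  1
So g(7) = 1.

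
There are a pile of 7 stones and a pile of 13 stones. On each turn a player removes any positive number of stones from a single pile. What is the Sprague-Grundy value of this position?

Write each in binary and XOR column by column:
  0111  (7)
  1101  (13)
  ----
  1010  (10)

10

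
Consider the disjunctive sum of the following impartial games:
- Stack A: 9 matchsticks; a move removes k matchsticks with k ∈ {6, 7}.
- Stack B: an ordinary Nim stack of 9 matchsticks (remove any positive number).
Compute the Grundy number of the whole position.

8

Build the Grundy sequence for stack A with g(k) = mex{g(k−s) : s ∈ {6, 7}, s ≤ k}:
k:     0  1  2  3  4  5  6  7  8  9
g(k):  0  0  0  0  0  0  1  1  1  1
So g(9) = 1.
Stack B is a plain Nim stack of size 9, so its Grundy value is 9.
By the Sprague-Grundy theorem, the Grundy value of a sum of independent games is the XOR of the component values.
Combined value = 1 XOR 9 = 8.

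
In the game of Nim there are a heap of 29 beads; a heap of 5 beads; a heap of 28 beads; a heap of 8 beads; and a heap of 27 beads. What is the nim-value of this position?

23

Nim-sum: 29 XOR 5 XOR 28 XOR 8 XOR 27 = 23.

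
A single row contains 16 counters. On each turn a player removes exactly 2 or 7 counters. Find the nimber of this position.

Grundy values for subtraction set {2, 7}:
k:     0  1  2  3  4  5  6  7  8  9 10 11 12 13 14 15 16
g(k):  0  0  1  1  0  0  1  1  2  0  0  1  1  0  0  1  1
So g(16) = 1.

1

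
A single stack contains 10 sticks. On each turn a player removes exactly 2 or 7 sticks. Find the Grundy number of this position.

0

Build the Grundy sequence with g(k) = mex{g(k−s) : s ∈ {2, 7}, s ≤ k}:
k:     0  1  2  3  4  5  6  7  8  9 10
g(k):  0  0  1  1  0  0  1  1  2  0  0
So g(10) = 0.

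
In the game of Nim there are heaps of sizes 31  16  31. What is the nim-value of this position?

Compute the nim-sum pairwise:
31 ^ 16 = 15
15 ^ 31 = 16

16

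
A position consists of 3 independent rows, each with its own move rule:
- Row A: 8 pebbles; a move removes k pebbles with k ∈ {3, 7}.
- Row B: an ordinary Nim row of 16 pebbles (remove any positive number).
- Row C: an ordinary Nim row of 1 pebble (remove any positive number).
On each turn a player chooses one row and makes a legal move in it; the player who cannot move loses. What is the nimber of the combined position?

19

Build the Grundy sequence for row A with g(k) = mex{g(k−s) : s ∈ {3, 7}, s ≤ k}:
k:     0  1  2  3  4  5  6  7  8
g(k):  0  0  0  1  1  1  0  2  2
So g(8) = 2.
Row B is a plain Nim row of size 16, so its Grundy value is 16.
Row C is a plain Nim row of size 1, so its Grundy value is 1.
By the Sprague-Grundy theorem, the Grundy value of a sum of independent games is the XOR of the component values.
Combined value = 2 XOR 16 XOR 1 = 19.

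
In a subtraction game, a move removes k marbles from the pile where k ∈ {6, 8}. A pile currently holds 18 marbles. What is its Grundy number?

0

Build the Grundy sequence with g(k) = mex{g(k−s) : s ∈ {6, 8}, s ≤ k}:
k:     0  1  2  3  4  5  6  7  8  9 10 11 12 13 14 15 16 17 18
g(k):  0  0  0  0  0  0  1  1  1  1  1  1  2  2  0  0  0  0  0
So g(18) = 0.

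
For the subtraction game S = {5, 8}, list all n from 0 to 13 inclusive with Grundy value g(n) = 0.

Grundy values for subtraction set {5, 8}:
g(0) = mex{} = 0
g(1) = mex{} = 0
g(2) = mex{} = 0
g(3) = mex{} = 0
g(4) = mex{} = 0
g(5) = mex{0} = 1
g(6) = mex{0} = 1
g(7) = mex{0} = 1
g(8) = mex{0} = 1
g(9) = mex{0} = 1
g(10) = mex{0,1} = 2
g(11) = mex{0,1} = 2
g(12) = mex{0,1} = 2
g(13) = mex{1} = 0
The P-positions (g = 0) in 0..13 are 0, 1, 2, 3, 4, 13.

0, 1, 2, 3, 4, 13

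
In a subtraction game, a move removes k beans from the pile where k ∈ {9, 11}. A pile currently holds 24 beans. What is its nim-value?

0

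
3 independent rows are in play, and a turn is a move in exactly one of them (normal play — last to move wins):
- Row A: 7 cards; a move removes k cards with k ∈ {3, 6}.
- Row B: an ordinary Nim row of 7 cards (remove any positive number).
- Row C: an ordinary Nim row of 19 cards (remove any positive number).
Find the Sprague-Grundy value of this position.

For row A, compute g(0), g(1), … with moves {3, 6}:
g(0) = mex{} = 0
g(1) = mex{} = 0
g(2) = mex{} = 0
g(3) = mex{0} = 1
g(4) = mex{0} = 1
g(5) = mex{0} = 1
g(6) = mex{0,1} = 2
g(7) = mex{0,1} = 2
So g(7) = 2.
Row B is a plain Nim row of size 7, so its Grundy value is 7.
Row C is a plain Nim row of size 19, so its Grundy value is 19.
The value of a disjunctive sum is the nim-sum of the parts.
Combined value = 2 ⊕ 7 ⊕ 19 = 22.

22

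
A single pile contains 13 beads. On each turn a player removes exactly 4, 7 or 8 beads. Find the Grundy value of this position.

0

Build the Grundy sequence with g(k) = mex{g(k−s) : s ∈ {4, 7, 8}, s ≤ k}:
g(0) = mex{} = 0
g(1) = mex{} = 0
g(2) = mex{} = 0
g(3) = mex{} = 0
g(4) = mex{0} = 1
g(5) = mex{0} = 1
g(6) = mex{0} = 1
g(7) = mex{0} = 1
g(8) = mex{0,1} = 2
g(9) = mex{0,1} = 2
g(10) = mex{0,1} = 2
g(11) = mex{0,1} = 2
g(12) = mex{1,2} = 0
g(13) = mex{1,2} = 0
So g(13) = 0.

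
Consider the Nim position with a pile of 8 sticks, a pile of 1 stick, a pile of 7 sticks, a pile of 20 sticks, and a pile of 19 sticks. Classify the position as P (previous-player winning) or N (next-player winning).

Nim-sum: 8 XOR 1 XOR 7 XOR 20 XOR 19 = 9.
The nim-sum is 9 ≠ 0, so this is an N-position: the player to move can win.

N-position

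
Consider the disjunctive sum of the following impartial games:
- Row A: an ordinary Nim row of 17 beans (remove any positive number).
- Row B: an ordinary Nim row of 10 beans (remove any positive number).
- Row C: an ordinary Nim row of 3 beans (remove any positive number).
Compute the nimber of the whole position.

Row A is a plain Nim row of size 17, so its Grundy value is 17.
Row B is a plain Nim row of size 10, so its Grundy value is 10.
Row C is a plain Nim row of size 3, so its Grundy value is 3.
By the Sprague-Grundy theorem, the Grundy value of a sum of independent games is the XOR of the component values.
Combined value = 17 ⊕ 10 ⊕ 3 = 24.

24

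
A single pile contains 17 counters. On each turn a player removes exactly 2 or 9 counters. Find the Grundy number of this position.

1

Grundy values for subtraction set {2, 9}:
k:     0  1  2  3  4  5  6  7  8  9 10 11 12 13 14 15 16 17
g(k):  0  0  1  1  0  0  1  1  0  2  1  0  0  1  1  0  0  1
So g(17) = 1.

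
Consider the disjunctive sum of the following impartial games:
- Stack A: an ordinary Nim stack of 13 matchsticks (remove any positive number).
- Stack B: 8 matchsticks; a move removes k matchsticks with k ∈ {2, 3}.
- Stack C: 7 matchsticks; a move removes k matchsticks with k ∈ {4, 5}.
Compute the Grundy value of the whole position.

Stack A is a plain Nim stack of size 13, so its Grundy value is 13.
Grundy values for stack B (subtraction set {2, 3}):
k:     0  1  2  3  4  5  6  7  8
g(k):  0  0  1  1  2  0  0  1  1
So g(8) = 1.
For stack C, compute g(0), g(1), … with moves {4, 5}:
k:     0  1  2  3  4  5  6  7
g(k):  0  0  0  0  1  1  1  1
So g(7) = 1.
The value of a disjunctive sum is the nim-sum of the parts.
Combined value = 13 ⊕ 1 ⊕ 1 = 13.

13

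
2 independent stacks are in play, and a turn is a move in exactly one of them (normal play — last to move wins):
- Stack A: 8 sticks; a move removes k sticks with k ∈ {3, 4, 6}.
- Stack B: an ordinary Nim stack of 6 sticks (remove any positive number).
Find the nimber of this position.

Build the Grundy sequence for stack A with g(k) = mex{g(k−s) : s ∈ {3, 4, 6}, s ≤ k}:
k:     0  1  2  3  4  5  6  7  8
g(k):  0  0  0  1  1  1  2  2  2
So g(8) = 2.
Stack B is a plain Nim stack of size 6, so its Grundy value is 6.
The value of a disjunctive sum is the nim-sum of the parts.
Combined value = 2 XOR 6 = 4.

4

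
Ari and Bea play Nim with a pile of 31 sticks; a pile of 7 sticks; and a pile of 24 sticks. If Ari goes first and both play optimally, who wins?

Nim-sum: 31 ^ 7 ^ 24 = 0.
The nim-sum is 0, so this is a P-position: the player to move is in a losing position under optimal play; Ari is about to move from it and so loses — Bea wins.

Bea wins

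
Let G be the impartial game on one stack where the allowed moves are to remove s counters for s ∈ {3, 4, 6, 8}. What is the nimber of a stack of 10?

3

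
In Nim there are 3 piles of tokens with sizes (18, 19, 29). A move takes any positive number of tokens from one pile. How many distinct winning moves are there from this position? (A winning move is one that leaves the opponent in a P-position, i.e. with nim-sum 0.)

Bitwise XOR of the heap sizes:
  10010  (18)
  10011  (19)
  11101  (29)
  -----
  11100  (28)
The overall nim-sum is X = 28. A pile of size p has a winning move iff p XOR X < p (reduce it to p XOR X).
  18: 18 XOR 28 = 14 < 18 — winning move (to 14).
  19: 19 XOR 28 = 15 < 19 — winning move (to 15).
  29: 29 XOR 28 = 1 < 29 — winning move (to 1).
That gives 3 winning moves.

3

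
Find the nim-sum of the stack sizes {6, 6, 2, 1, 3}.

0

Compute the nim-sum pairwise:
6 XOR 6 = 0
0 XOR 2 = 2
2 XOR 1 = 3
3 XOR 3 = 0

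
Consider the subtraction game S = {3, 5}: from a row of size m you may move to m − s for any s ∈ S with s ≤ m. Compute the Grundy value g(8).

Build the Grundy sequence with g(k) = mex{g(k−s) : s ∈ {3, 5}, s ≤ k}:
g(0) = mex{} = 0
g(1) = mex{} = 0
g(2) = mex{} = 0
g(3) = mex{0} = 1
g(4) = mex{0} = 1
g(5) = mex{0} = 1
g(6) = mex{0,1} = 2
g(7) = mex{0,1} = 2
g(8) = mex{1} = 0
So g(8) = 0.

0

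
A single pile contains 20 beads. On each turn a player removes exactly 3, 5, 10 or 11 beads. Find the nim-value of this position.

Grundy values for subtraction set {3, 5, 10, 11}:
k:     0  1  2  3  4  5  6  7  8  9 10 11 12 13 14 15 16 17 18 19 20
g(k):  0  0  0  1  1  1  2  2  0  0  3  1  1  2  2  0  0  0  1  1  1
So g(20) = 1.

1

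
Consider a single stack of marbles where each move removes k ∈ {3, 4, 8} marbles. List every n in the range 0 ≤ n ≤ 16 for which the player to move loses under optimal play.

0, 1, 2, 7, 12, 13, 14

Grundy values for subtraction set {3, 4, 8}:
k:     0  1  2  3  4  5  6  7  8  9 10 11 12 13 14 15 16
g(k):  0  0  0  1  1  1  2  0  2  3  1  3  0  0  0  1  1
The P-positions (g = 0) in 0..16 are 0, 1, 2, 7, 12, 13, 14.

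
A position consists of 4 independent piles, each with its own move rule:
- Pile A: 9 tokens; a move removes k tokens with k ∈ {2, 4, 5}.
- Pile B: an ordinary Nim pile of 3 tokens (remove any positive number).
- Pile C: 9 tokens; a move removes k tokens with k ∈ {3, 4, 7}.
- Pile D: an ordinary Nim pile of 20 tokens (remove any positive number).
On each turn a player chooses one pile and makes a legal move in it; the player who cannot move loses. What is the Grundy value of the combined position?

21

For pile A, compute g(0), g(1), … with moves {2, 4, 5}:
g(0) = mex{} = 0
g(1) = mex{} = 0
g(2) = mex{0} = 1
g(3) = mex{0} = 1
g(4) = mex{0,1} = 2
g(5) = mex{0,1} = 2
g(6) = mex{0,1,2} = 3
g(7) = mex{1,2} = 0
g(8) = mex{1,2,3} = 0
g(9) = mex{0,2} = 1
So g(9) = 1.
Pile B is a plain Nim pile of size 3, so its Grundy value is 3.
For pile C, compute g(0), g(1), … with moves {3, 4, 7}:
g(0) = mex{} = 0
g(1) = mex{} = 0
g(2) = mex{} = 0
g(3) = mex{0} = 1
g(4) = mex{0} = 1
g(5) = mex{0} = 1
g(6) = mex{0,1} = 2
g(7) = mex{0,1} = 2
g(8) = mex{0,1} = 2
g(9) = mex{0,1,2} = 3
So g(9) = 3.
Pile D is a plain Nim pile of size 20, so its Grundy value is 20.
The value of a disjunctive sum is the nim-sum of the parts.
Combined value = 1 XOR 3 XOR 3 XOR 20 = 21.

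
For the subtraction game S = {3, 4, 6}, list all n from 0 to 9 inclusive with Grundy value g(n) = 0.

Grundy values for subtraction set {3, 4, 6}:
k:     0  1  2  3  4  5  6  7  8  9
g(k):  0  0  0  1  1  1  2  2  2  0
The P-positions (g = 0) in 0..9 are 0, 1, 2, 9.

0, 1, 2, 9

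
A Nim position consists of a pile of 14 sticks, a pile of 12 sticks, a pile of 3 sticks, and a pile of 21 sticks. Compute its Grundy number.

20

Compute the nim-sum pairwise:
14 XOR 12 = 2
2 XOR 3 = 1
1 XOR 21 = 20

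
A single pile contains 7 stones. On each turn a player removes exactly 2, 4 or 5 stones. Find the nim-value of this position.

0

Build the Grundy sequence with g(k) = mex{g(k−s) : s ∈ {2, 4, 5}, s ≤ k}:
g(0) = mex{} = 0
g(1) = mex{} = 0
g(2) = mex{0} = 1
g(3) = mex{0} = 1
g(4) = mex{0,1} = 2
g(5) = mex{0,1} = 2
g(6) = mex{0,1,2} = 3
g(7) = mex{1,2} = 0
So g(7) = 0.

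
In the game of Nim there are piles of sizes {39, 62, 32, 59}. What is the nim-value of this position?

2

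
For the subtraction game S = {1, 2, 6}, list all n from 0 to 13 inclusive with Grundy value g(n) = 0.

Compute g(0), g(1), … for moves {1, 2, 6}:
k:     0  1  2  3  4  5  6  7  8  9 10 11 12 13
g(k):  0  1  2  0  1  2  3  0  1  2  0  1  2  3
The P-positions (g = 0) in 0..13 are 0, 3, 7, 10.

0, 3, 7, 10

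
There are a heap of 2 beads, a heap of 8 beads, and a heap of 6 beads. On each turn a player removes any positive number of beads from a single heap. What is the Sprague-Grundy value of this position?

12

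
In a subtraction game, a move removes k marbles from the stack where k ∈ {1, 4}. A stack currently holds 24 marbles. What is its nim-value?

2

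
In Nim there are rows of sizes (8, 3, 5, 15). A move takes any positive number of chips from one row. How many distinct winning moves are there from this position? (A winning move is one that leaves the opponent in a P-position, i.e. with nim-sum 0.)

In binary:
  1000  (8)
  0011  (3)
  0101  (5)
  1111  (15)
  ----
  0001  (1)
The overall nim-sum is X = 1. A row of size p has a winning move iff p XOR X < p (reduce it to p XOR X).
  8: 8 XOR 1 = 9 ≥ 8 — no move.
  3: 3 XOR 1 = 2 < 3 — winning move (to 2).
  5: 5 XOR 1 = 4 < 5 — winning move (to 4).
  15: 15 XOR 1 = 14 < 15 — winning move (to 14).
That gives 3 winning moves.

3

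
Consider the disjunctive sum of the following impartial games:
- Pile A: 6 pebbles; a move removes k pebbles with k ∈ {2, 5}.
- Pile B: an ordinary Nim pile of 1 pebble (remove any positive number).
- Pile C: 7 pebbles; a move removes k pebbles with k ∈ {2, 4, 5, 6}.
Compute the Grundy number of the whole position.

3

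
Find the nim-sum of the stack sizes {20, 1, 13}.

24

In binary:
  10100  (20)
  00001  (1)
  01101  (13)
  -----
  11000  (24)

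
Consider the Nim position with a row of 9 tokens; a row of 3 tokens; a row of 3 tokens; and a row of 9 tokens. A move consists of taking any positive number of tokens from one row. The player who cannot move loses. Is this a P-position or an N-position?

P-position

Bitwise XOR of the heap sizes:
  1001  (9)
  0011  (3)
  0011  (3)
  1001  (9)
  ----
  0000  (0)
The nim-sum is 0, so this is a P-position: the player to move is in a losing position under optimal play.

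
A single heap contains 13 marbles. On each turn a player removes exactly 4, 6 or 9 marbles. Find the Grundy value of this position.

0

Grundy values for subtraction set {4, 6, 9}:
g(0) = mex{} = 0
g(1) = mex{} = 0
g(2) = mex{} = 0
g(3) = mex{} = 0
g(4) = mex{0} = 1
g(5) = mex{0} = 1
g(6) = mex{0} = 1
g(7) = mex{0} = 1
g(8) = mex{0,1} = 2
g(9) = mex{0,1} = 2
g(10) = mex{0,1} = 2
g(11) = mex{0,1} = 2
g(12) = mex{0,1,2} = 3
g(13) = mex{1,2} = 0
So g(13) = 0.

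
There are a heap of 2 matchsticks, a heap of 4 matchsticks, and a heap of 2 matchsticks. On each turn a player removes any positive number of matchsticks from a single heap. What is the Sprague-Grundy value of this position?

Nim-sum: 2 ^ 4 ^ 2 = 4.

4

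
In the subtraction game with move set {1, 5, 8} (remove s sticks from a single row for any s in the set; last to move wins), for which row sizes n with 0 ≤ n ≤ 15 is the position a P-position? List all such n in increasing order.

0, 2, 4, 6, 13, 15

Build the Grundy sequence with g(k) = mex{g(k−s) : s ∈ {1, 5, 8}, s ≤ k}:
k:     0  1  2  3  4  5  6  7  8  9 10 11 12 13 14 15
g(k):  0  1  0  1  0  1  0  1  2  3  2  3  2  0  1  0
The P-positions (g = 0) in 0..15 are 0, 2, 4, 6, 13, 15.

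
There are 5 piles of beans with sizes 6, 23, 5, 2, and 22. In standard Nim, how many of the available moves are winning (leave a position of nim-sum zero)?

In binary:
  00110  (6)
  10111  (23)
  00101  (5)
  00010  (2)
  10110  (22)
  -----
  00000  (0)
The nim-sum is already 0, so every move leaves a nonzero nim-sum — there are no winning moves.

0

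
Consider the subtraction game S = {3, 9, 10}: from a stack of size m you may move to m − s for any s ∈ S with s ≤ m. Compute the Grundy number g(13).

0

Compute g(0), g(1), … for moves {3, 9, 10}:
k:     0  1  2  3  4  5  6  7  8  9 10 11 12 13
g(k):  0  0  0  1  1  1  0  0  0  1  1  1  2  0
So g(13) = 0.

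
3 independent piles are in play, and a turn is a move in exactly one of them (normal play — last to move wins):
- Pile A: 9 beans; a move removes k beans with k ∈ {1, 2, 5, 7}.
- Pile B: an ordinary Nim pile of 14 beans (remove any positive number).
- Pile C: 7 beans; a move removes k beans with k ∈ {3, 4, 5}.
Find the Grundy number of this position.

12

For pile A, compute g(0), g(1), … with moves {1, 2, 5, 7}:
k:     0  1  2  3  4  5  6  7  8  9
g(k):  0  1  2  0  1  2  0  1  2  0
So g(9) = 0.
Pile B is a plain Nim pile of size 14, so its Grundy value is 14.
Build the Grundy sequence for pile C with g(k) = mex{g(k−s) : s ∈ {3, 4, 5}, s ≤ k}:
g(0) = mex{} = 0
g(1) = mex{} = 0
g(2) = mex{} = 0
g(3) = mex{0} = 1
g(4) = mex{0} = 1
g(5) = mex{0} = 1
g(6) = mex{0,1} = 2
g(7) = mex{0,1} = 2
So g(7) = 2.
By the Sprague-Grundy theorem, the Grundy value of a sum of independent games is the XOR of the component values.
Combined value = 0 XOR 14 XOR 2 = 12.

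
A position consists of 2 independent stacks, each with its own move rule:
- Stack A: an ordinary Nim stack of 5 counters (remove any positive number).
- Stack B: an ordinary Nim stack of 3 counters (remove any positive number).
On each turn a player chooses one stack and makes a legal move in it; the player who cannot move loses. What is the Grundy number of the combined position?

Stack A is a plain Nim stack of size 5, so its Grundy value is 5.
Stack B is a plain Nim stack of size 3, so its Grundy value is 3.
The value of a disjunctive sum is the nim-sum of the parts.
Combined value = 5 XOR 3 = 6.

6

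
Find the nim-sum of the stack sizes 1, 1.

0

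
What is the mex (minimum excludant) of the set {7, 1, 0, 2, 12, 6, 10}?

The values 0, 1, 2 are all present; 3 is the first non-negative integer missing from the set.

3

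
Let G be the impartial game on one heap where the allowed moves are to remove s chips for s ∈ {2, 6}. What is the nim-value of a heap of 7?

1

Compute g(0), g(1), … for moves {2, 6}:
g(0) = mex{} = 0
g(1) = mex{} = 0
g(2) = mex{0} = 1
g(3) = mex{0} = 1
g(4) = mex{1} = 0
g(5) = mex{1} = 0
g(6) = mex{0} = 1
g(7) = mex{0} = 1
So g(7) = 1.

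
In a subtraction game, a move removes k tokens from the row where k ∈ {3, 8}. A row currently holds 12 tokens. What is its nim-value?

0

Build the Grundy sequence with g(k) = mex{g(k−s) : s ∈ {3, 8}, s ≤ k}:
g(0) = mex{} = 0
g(1) = mex{} = 0
g(2) = mex{} = 0
g(3) = mex{0} = 1
g(4) = mex{0} = 1
g(5) = mex{0} = 1
g(6) = mex{1} = 0
g(7) = mex{1} = 0
g(8) = mex{0,1} = 2
g(9) = mex{0} = 1
g(10) = mex{0} = 1
g(11) = mex{1,2} = 0
g(12) = mex{1} = 0
So g(12) = 0.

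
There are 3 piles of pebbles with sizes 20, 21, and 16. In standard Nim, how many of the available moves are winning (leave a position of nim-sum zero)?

Compute the nim-sum pairwise:
20 ⊕ 21 = 1
1 ⊕ 16 = 17
The overall nim-sum is X = 17. A pile of size p has a winning move iff p XOR X < p (reduce it to p XOR X).
  20: 20 XOR 17 = 5 < 20 — winning move (to 5).
  21: 21 XOR 17 = 4 < 21 — winning move (to 4).
  16: 16 XOR 17 = 1 < 16 — winning move (to 1).
That gives 3 winning moves.

3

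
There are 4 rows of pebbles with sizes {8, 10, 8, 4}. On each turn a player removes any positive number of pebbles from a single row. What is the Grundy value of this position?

14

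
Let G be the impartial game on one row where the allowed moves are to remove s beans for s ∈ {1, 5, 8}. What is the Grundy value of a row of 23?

Grundy values for subtraction set {1, 5, 8}:
k:     0  1  2  3  4  5  6  7  8  9 10 11 12 13 14 15 16 17 18 19 20 21 22 23
g(k):  0  1  0  1  0  1  0  1  2  3  2  3  2  0  1  0  1  0  1  0  1  2  3  2
So g(23) = 2.

2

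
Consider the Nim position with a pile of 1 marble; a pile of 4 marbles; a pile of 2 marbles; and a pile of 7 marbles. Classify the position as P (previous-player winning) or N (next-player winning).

P-position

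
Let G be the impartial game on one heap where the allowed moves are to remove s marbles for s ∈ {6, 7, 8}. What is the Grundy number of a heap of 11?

Compute g(0), g(1), … for moves {6, 7, 8}:
g(0) = mex{} = 0
g(1) = mex{} = 0
g(2) = mex{} = 0
g(3) = mex{} = 0
g(4) = mex{} = 0
g(5) = mex{} = 0
g(6) = mex{0} = 1
g(7) = mex{0} = 1
g(8) = mex{0} = 1
g(9) = mex{0} = 1
g(10) = mex{0} = 1
g(11) = mex{0} = 1
So g(11) = 1.

1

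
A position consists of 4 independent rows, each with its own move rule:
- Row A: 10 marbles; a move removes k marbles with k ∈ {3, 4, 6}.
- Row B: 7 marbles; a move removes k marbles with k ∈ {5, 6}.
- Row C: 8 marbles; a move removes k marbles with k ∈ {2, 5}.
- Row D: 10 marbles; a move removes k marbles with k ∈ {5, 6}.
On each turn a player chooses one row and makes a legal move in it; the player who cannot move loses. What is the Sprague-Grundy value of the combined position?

3

Grundy values for row A (subtraction set {3, 4, 6}):
g(0) = mex{} = 0
g(1) = mex{} = 0
g(2) = mex{} = 0
g(3) = mex{0} = 1
g(4) = mex{0} = 1
g(5) = mex{0} = 1
g(6) = mex{0,1} = 2
g(7) = mex{0,1} = 2
g(8) = mex{0,1} = 2
g(9) = mex{1,2} = 0
g(10) = mex{1,2} = 0
So g(10) = 0.
Build the Grundy sequence for row B with g(k) = mex{g(k−s) : s ∈ {5, 6}, s ≤ k}:
k:     0  1  2  3  4  5  6  7
g(k):  0  0  0  0  0  1  1  1
So g(7) = 1.
For row C, compute g(0), g(1), … with moves {2, 5}:
g(0) = mex{} = 0
g(1) = mex{} = 0
g(2) = mex{0} = 1
g(3) = mex{0} = 1
g(4) = mex{1} = 0
g(5) = mex{0,1} = 2
g(6) = mex{0} = 1
g(7) = mex{1,2} = 0
g(8) = mex{1} = 0
So g(8) = 0.
For row D, compute g(0), g(1), … with moves {5, 6}:
g(0) = mex{} = 0
g(1) = mex{} = 0
g(2) = mex{} = 0
g(3) = mex{} = 0
g(4) = mex{} = 0
g(5) = mex{0} = 1
g(6) = mex{0} = 1
g(7) = mex{0} = 1
g(8) = mex{0} = 1
g(9) = mex{0} = 1
g(10) = mex{0,1} = 2
So g(10) = 2.
The value of a disjunctive sum is the nim-sum of the parts.
Combined value = 0 ⊕ 1 ⊕ 0 ⊕ 2 = 3.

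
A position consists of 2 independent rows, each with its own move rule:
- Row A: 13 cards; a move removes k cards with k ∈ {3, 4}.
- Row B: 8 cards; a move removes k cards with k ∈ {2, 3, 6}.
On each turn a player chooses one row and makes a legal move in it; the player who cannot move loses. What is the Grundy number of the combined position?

0

For row A, compute g(0), g(1), … with moves {3, 4}:
g(0) = mex{} = 0
g(1) = mex{} = 0
g(2) = mex{} = 0
g(3) = mex{0} = 1
g(4) = mex{0} = 1
g(5) = mex{0} = 1
g(6) = mex{0,1} = 2
g(7) = mex{1} = 0
g(8) = mex{1} = 0
g(9) = mex{1,2} = 0
g(10) = mex{0,2} = 1
g(11) = mex{0} = 1
g(12) = mex{0} = 1
g(13) = mex{0,1} = 2
So g(13) = 2.
Grundy values for row B (subtraction set {2, 3, 6}):
k:     0  1  2  3  4  5  6  7  8
g(k):  0  0  1  1  2  0  3  1  2
So g(8) = 2.
The value of a disjunctive sum is the nim-sum of the parts.
Combined value = 2 XOR 2 = 0.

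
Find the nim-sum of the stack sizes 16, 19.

3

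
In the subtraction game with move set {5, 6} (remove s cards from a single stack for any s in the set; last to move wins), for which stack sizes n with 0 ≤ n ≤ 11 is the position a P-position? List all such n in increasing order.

Build the Grundy sequence with g(k) = mex{g(k−s) : s ∈ {5, 6}, s ≤ k}:
k:     0  1  2  3  4  5  6  7  8  9 10 11
g(k):  0  0  0  0  0  1  1  1  1  1  2  0
The P-positions (g = 0) in 0..11 are 0, 1, 2, 3, 4, 11.

0, 1, 2, 3, 4, 11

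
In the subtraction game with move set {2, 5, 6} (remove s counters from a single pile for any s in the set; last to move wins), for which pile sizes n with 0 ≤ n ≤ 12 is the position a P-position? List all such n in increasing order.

0, 1, 4, 8, 11, 12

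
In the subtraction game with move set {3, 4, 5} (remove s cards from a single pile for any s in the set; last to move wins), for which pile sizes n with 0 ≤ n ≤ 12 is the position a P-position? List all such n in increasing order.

0, 1, 2, 8, 9, 10

Build the Grundy sequence with g(k) = mex{g(k−s) : s ∈ {3, 4, 5}, s ≤ k}:
k:     0  1  2  3  4  5  6  7  8  9 10 11 12
g(k):  0  0  0  1  1  1  2  2  0  0  0  1  1
The P-positions (g = 0) in 0..12 are 0, 1, 2, 8, 9, 10.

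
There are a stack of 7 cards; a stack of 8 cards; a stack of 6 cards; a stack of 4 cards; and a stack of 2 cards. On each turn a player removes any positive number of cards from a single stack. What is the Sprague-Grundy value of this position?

Write each in binary and XOR column by column:
  0111  (7)
  1000  (8)
  0110  (6)
  0100  (4)
  0010  (2)
  ----
  1111  (15)

15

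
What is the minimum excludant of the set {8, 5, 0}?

1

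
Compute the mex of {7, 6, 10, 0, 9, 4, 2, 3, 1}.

5

The values 0, 1, 2, 3, 4 are all present; 5 is the first non-negative integer missing from the set.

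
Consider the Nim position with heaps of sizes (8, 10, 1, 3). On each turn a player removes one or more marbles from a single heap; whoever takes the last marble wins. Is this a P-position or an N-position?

P-position

Compute the nim-sum pairwise:
8 ^ 10 = 2
2 ^ 1 = 3
3 ^ 3 = 0
The nim-sum is 0, so this is a P-position: the player to move is in a losing position under optimal play.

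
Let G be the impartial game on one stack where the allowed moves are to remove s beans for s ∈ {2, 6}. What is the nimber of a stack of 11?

Grundy values for subtraction set {2, 6}:
g(0) = mex{} = 0
g(1) = mex{} = 0
g(2) = mex{0} = 1
g(3) = mex{0} = 1
g(4) = mex{1} = 0
g(5) = mex{1} = 0
g(6) = mex{0} = 1
g(7) = mex{0} = 1
g(8) = mex{1} = 0
g(9) = mex{1} = 0
g(10) = mex{0} = 1
g(11) = mex{0} = 1
So g(11) = 1.

1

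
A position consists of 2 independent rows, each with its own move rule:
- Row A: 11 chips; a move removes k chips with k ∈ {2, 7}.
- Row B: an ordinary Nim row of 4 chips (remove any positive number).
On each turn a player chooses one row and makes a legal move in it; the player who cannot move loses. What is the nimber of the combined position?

5

Build the Grundy sequence for row A with g(k) = mex{g(k−s) : s ∈ {2, 7}, s ≤ k}:
k:     0  1  2  3  4  5  6  7  8  9 10 11
g(k):  0  0  1  1  0  0  1  1  2  0  0  1
So g(11) = 1.
Row B is a plain Nim row of size 4, so its Grundy value is 4.
By the Sprague-Grundy theorem, the Grundy value of a sum of independent games is the XOR of the component values.
Combined value = 1 XOR 4 = 5.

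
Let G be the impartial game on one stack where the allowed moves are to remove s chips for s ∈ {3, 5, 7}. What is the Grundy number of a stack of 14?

1

Compute g(0), g(1), … for moves {3, 5, 7}:
g(0) = mex{} = 0
g(1) = mex{} = 0
g(2) = mex{} = 0
g(3) = mex{0} = 1
g(4) = mex{0} = 1
g(5) = mex{0} = 1
g(6) = mex{0,1} = 2
g(7) = mex{0,1} = 2
g(8) = mex{0,1} = 2
g(9) = mex{0,1,2} = 3
g(10) = mex{1,2} = 0
g(11) = mex{1,2} = 0
g(12) = mex{1,2,3} = 0
g(13) = mex{0,2} = 1
g(14) = mex{0,2,3} = 1
So g(14) = 1.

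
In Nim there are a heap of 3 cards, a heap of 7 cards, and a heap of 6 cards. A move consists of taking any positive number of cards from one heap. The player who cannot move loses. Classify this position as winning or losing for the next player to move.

Winning position

In binary:
  011  (3)
  111  (7)
  110  (6)
  ---
  010  (2)
The nim-sum is 2 ≠ 0, so this is an N-position: the player to move can win.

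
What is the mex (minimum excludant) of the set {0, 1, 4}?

The values 0, 1 are all present; 2 is the first non-negative integer missing from the set.

2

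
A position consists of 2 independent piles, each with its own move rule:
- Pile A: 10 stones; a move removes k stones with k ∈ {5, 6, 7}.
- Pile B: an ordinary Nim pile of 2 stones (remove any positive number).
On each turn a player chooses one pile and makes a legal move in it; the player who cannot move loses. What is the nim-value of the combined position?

For pile A, compute g(0), g(1), … with moves {5, 6, 7}:
k:     0  1  2  3  4  5  6  7  8  9 10
g(k):  0  0  0  0  0  1  1  1  1  1  2
So g(10) = 2.
Pile B is a plain Nim pile of size 2, so its Grundy value is 2.
By the Sprague-Grundy theorem, the Grundy value of a sum of independent games is the XOR of the component values.
Combined value = 2 XOR 2 = 0.

0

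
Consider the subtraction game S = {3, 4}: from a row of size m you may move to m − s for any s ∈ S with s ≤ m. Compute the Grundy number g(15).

0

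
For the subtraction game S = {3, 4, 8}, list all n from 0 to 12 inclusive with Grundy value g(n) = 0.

0, 1, 2, 7, 12

Build the Grundy sequence with g(k) = mex{g(k−s) : s ∈ {3, 4, 8}, s ≤ k}:
g(0) = mex{} = 0
g(1) = mex{} = 0
g(2) = mex{} = 0
g(3) = mex{0} = 1
g(4) = mex{0} = 1
g(5) = mex{0} = 1
g(6) = mex{0,1} = 2
g(7) = mex{1} = 0
g(8) = mex{0,1} = 2
g(9) = mex{0,1,2} = 3
g(10) = mex{0,2} = 1
g(11) = mex{0,1,2} = 3
g(12) = mex{1,2,3} = 0
The P-positions (g = 0) in 0..12 are 0, 1, 2, 7, 12.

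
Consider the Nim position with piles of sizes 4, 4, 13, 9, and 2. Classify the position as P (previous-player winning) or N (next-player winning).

N-position

Nim-sum: 4 XOR 4 XOR 13 XOR 9 XOR 2 = 6.
The nim-sum is 6 ≠ 0, so this is an N-position: the player to move can win.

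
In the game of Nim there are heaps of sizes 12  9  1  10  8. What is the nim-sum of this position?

In binary:
  1100  (12)
  1001  (9)
  0001  (1)
  1010  (10)
  1000  (8)
  ----
  0110  (6)

6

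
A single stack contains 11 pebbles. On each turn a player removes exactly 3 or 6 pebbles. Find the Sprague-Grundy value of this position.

0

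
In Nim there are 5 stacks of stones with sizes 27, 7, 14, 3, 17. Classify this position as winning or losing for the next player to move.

Losing position

Nim-sum: 27 ⊕ 7 ⊕ 14 ⊕ 3 ⊕ 17 = 0.
The nim-sum is 0, so this is a P-position: the player to move is in a losing position under optimal play.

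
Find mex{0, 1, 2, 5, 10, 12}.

3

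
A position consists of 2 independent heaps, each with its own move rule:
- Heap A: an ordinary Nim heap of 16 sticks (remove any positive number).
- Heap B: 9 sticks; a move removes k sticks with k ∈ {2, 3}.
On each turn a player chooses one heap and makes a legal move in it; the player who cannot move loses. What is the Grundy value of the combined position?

Heap A is a plain Nim heap of size 16, so its Grundy value is 16.
Build the Grundy sequence for heap B with g(k) = mex{g(k−s) : s ∈ {2, 3}, s ≤ k}:
k:     0  1  2  3  4  5  6  7  8  9
g(k):  0  0  1  1  2  0  0  1  1  2
So g(9) = 2.
The value of a disjunctive sum is the nim-sum of the parts.
Combined value = 16 ⊕ 2 = 18.

18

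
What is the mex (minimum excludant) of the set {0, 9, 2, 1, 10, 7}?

3

The values 0, 1, 2 are all present; 3 is the first non-negative integer missing from the set.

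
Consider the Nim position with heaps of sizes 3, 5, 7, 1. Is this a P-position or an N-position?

Nim-sum: 3 ^ 5 ^ 7 ^ 1 = 0.
The nim-sum is 0, so this is a P-position: the player to move is in a losing position under optimal play.

P-position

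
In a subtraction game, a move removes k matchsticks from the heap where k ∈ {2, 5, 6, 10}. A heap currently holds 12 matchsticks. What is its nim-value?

Build the Grundy sequence with g(k) = mex{g(k−s) : s ∈ {2, 5, 6, 10}, s ≤ k}:
k:     0  1  2  3  4  5  6  7  8  9 10 11 12
g(k):  0  0  1  1  0  2  1  3  0  2  1  3  0
So g(12) = 0.

0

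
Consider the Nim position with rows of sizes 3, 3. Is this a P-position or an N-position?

P-position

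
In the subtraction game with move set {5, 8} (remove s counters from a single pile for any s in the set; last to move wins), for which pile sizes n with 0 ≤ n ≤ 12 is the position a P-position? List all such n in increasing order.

Compute g(0), g(1), … for moves {5, 8}:
k:     0  1  2  3  4  5  6  7  8  9 10 11 12
g(k):  0  0  0  0  0  1  1  1  1  1  2  2  2
The P-positions (g = 0) in 0..12 are 0, 1, 2, 3, 4.

0, 1, 2, 3, 4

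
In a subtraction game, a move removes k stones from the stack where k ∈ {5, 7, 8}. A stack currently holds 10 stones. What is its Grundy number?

2

Compute g(0), g(1), … for moves {5, 7, 8}:
g(0) = mex{} = 0
g(1) = mex{} = 0
g(2) = mex{} = 0
g(3) = mex{} = 0
g(4) = mex{} = 0
g(5) = mex{0} = 1
g(6) = mex{0} = 1
g(7) = mex{0} = 1
g(8) = mex{0} = 1
g(9) = mex{0} = 1
g(10) = mex{0,1} = 2
So g(10) = 2.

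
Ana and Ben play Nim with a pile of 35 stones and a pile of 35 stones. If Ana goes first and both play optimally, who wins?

Nim-sum: 35 ^ 35 = 0.
The nim-sum is 0, so this is a P-position: the player to move is in a losing position under optimal play; Ana is about to move from it and so loses — Ben wins.

Ben wins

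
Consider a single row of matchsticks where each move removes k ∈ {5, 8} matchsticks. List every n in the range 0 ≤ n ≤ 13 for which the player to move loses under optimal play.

0, 1, 2, 3, 4, 13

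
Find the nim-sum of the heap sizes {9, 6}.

15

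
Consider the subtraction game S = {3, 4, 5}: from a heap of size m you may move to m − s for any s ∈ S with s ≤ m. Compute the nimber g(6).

2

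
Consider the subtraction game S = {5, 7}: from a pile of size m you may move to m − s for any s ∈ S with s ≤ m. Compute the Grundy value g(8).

1

Build the Grundy sequence with g(k) = mex{g(k−s) : s ∈ {5, 7}, s ≤ k}:
g(0) = mex{} = 0
g(1) = mex{} = 0
g(2) = mex{} = 0
g(3) = mex{} = 0
g(4) = mex{} = 0
g(5) = mex{0} = 1
g(6) = mex{0} = 1
g(7) = mex{0} = 1
g(8) = mex{0} = 1
So g(8) = 1.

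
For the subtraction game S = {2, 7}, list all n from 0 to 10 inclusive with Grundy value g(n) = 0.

0, 1, 4, 5, 9, 10

Compute g(0), g(1), … for moves {2, 7}:
g(0) = mex{} = 0
g(1) = mex{} = 0
g(2) = mex{0} = 1
g(3) = mex{0} = 1
g(4) = mex{1} = 0
g(5) = mex{1} = 0
g(6) = mex{0} = 1
g(7) = mex{0} = 1
g(8) = mex{0,1} = 2
g(9) = mex{1} = 0
g(10) = mex{1,2} = 0
The P-positions (g = 0) in 0..10 are 0, 1, 4, 5, 9, 10.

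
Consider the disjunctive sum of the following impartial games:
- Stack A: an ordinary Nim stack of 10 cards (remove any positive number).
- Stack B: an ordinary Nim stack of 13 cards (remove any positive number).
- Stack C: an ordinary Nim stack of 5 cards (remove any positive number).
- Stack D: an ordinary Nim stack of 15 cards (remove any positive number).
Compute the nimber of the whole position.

13

Stack A is a plain Nim stack of size 10, so its Grundy value is 10.
Stack B is a plain Nim stack of size 13, so its Grundy value is 13.
Stack C is a plain Nim stack of size 5, so its Grundy value is 5.
Stack D is a plain Nim stack of size 15, so its Grundy value is 15.
By the Sprague-Grundy theorem, the Grundy value of a sum of independent games is the XOR of the component values.
Combined value = 10 ⊕ 13 ⊕ 5 ⊕ 15 = 13.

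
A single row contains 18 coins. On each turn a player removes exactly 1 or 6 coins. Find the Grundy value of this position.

0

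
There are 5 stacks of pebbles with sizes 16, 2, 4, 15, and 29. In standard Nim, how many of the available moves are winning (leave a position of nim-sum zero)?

3

Compute the nim-sum pairwise:
16 ⊕ 2 = 18
18 ⊕ 4 = 22
22 ⊕ 15 = 25
25 ⊕ 29 = 4
The overall nim-sum is X = 4. A stack of size p has a winning move iff p XOR X < p (reduce it to p XOR X).
  16: 16 XOR 4 = 20 ≥ 16 — no move.
  2: 2 XOR 4 = 6 ≥ 2 — no move.
  4: 4 XOR 4 = 0 < 4 — winning move (to 0).
  15: 15 XOR 4 = 11 < 15 — winning move (to 11).
  29: 29 XOR 4 = 25 < 29 — winning move (to 25).
That gives 3 winning moves.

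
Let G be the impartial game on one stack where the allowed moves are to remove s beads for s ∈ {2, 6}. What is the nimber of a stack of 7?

Build the Grundy sequence with g(k) = mex{g(k−s) : s ∈ {2, 6}, s ≤ k}:
k:     0  1  2  3  4  5  6  7
g(k):  0  0  1  1  0  0  1  1
So g(7) = 1.

1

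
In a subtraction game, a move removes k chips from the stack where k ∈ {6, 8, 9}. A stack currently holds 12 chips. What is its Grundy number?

2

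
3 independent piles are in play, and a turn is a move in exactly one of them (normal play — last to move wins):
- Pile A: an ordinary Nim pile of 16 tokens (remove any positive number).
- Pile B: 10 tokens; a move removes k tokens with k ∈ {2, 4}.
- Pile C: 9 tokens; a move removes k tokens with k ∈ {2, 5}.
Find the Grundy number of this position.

19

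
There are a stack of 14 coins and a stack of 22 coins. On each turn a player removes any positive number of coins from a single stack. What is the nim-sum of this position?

Bitwise XOR of the heap sizes:
  01110  (14)
  10110  (22)
  -----
  11000  (24)

24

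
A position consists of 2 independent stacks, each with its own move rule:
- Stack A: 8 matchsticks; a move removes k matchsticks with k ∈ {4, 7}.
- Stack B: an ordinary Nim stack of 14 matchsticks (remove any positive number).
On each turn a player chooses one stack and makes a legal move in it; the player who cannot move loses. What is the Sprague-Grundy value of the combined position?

For stack A, compute g(0), g(1), … with moves {4, 7}:
g(0) = mex{} = 0
g(1) = mex{} = 0
g(2) = mex{} = 0
g(3) = mex{} = 0
g(4) = mex{0} = 1
g(5) = mex{0} = 1
g(6) = mex{0} = 1
g(7) = mex{0} = 1
g(8) = mex{0,1} = 2
So g(8) = 2.
Stack B is a plain Nim stack of size 14, so its Grundy value is 14.
The value of a disjunctive sum is the nim-sum of the parts.
Combined value = 2 XOR 14 = 12.

12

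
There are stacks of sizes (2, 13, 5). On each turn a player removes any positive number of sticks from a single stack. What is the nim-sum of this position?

10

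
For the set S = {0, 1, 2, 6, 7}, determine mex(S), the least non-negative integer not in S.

3

The values 0, 1, 2 are all present; 3 is the first non-negative integer missing from the set.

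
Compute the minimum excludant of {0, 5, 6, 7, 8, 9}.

1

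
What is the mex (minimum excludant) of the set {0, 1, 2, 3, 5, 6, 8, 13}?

The values 0, 1, 2, 3 are all present; 4 is the first non-negative integer missing from the set.

4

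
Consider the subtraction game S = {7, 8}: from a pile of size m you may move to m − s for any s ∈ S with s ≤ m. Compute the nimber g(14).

2

Build the Grundy sequence with g(k) = mex{g(k−s) : s ∈ {7, 8}, s ≤ k}:
g(0) = mex{} = 0
g(1) = mex{} = 0
g(2) = mex{} = 0
g(3) = mex{} = 0
g(4) = mex{} = 0
g(5) = mex{} = 0
g(6) = mex{} = 0
g(7) = mex{0} = 1
g(8) = mex{0} = 1
g(9) = mex{0} = 1
g(10) = mex{0} = 1
g(11) = mex{0} = 1
g(12) = mex{0} = 1
g(13) = mex{0} = 1
g(14) = mex{0,1} = 2
So g(14) = 2.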